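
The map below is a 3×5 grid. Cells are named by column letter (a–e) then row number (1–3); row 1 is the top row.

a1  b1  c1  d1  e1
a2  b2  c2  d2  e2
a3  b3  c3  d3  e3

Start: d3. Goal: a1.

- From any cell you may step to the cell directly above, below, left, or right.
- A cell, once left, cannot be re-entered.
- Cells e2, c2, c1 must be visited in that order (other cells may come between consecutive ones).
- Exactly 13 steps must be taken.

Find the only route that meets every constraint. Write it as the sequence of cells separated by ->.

d3 -> e3 -> e2 -> e1 -> d1 -> d2 -> c2 -> c1 -> b1 -> b2 -> b3 -> a3 -> a2 -> a1

The waypoints must appear in the order e2, c2, c1, with no cell reused.
Route from d3: right 1 to e3, up 2 to e1, left 1 to d1, down 1 to d2, left 1 to c2, up 1 to c1, left 1 to b1, down 2 to b3, left 1 to a3, up 2 to a1 — 13 moves in all.
Check: order respected (e2 at step 2, c2 at step 6, c1 at step 7); 13 moves as required.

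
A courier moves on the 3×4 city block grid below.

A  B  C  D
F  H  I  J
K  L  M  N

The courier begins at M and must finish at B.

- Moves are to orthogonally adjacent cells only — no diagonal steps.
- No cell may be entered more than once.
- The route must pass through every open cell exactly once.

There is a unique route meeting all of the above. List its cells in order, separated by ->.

M -> N -> J -> D -> C -> I -> H -> L -> K -> F -> A -> B

Need to visit all 12 open cells exactly once, starting at M and ending at B.
Route from M: right to N, 2× up (reaching D), left to C, down to I, left to H, down to L, left to K, 2× up (reaching A), right to B — 11 moves in all.
Check: all 12 open cells covered.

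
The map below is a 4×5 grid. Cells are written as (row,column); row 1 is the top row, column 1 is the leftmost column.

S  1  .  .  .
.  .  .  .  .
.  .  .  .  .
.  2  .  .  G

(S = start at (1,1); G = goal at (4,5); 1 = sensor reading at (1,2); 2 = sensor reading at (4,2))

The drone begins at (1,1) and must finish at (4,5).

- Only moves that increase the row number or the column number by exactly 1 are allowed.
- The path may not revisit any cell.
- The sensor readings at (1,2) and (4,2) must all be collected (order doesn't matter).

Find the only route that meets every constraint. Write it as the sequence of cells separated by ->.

Moves only go right or down, so the column and row indices never decrease.
Route from (1,1): right to (1,2), 3× down (reaching (4,2)), 3× right (reaching (4,5)) — 7 moves in all.
Check: all required cells visited.

(1,1) -> (1,2) -> (2,2) -> (3,2) -> (4,2) -> (4,3) -> (4,4) -> (4,5)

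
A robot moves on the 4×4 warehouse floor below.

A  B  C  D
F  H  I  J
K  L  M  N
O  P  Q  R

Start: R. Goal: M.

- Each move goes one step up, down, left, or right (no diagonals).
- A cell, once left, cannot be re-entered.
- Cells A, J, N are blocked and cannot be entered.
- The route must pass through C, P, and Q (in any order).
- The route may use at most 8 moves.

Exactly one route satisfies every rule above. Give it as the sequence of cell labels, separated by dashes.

R - Q - P - L - H - B - C - I - M

The 8-move cap with required stops at C, P, Q leaves no slack for detours.
Route from R: left 2 to P, up 3 to B, right 1 to C, down 2 to M — 8 moves in all.
Check: all required cells visited; 8 ≤ 8 moves.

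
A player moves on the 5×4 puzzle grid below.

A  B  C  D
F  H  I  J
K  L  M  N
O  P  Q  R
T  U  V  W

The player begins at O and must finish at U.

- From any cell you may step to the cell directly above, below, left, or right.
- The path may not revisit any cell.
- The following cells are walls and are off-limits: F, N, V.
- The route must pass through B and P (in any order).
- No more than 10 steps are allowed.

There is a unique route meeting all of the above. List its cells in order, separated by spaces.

The budget equals the shortest possible length, so every move has to be on a shortest route through the required cells.
Route from O: up to K, right to L, 2× up (reaching B), right to C, 3× down (reaching Q), left to P, down to U — 10 moves in all.
Check: all required cells visited; 10 ≤ 10 moves.

O K L H B C I M Q P U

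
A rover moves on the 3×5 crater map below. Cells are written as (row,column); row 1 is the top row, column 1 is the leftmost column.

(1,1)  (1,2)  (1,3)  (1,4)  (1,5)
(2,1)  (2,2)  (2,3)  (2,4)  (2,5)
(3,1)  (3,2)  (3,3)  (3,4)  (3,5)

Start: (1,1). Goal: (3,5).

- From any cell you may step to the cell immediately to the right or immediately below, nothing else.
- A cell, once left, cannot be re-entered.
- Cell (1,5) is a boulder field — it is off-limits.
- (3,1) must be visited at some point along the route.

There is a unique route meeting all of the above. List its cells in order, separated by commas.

Moves only go right or down, so the column and row indices never decrease.
Route from (1,1): 2× down (reaching (3,1)), 4× right (reaching (3,5)) — 6 moves in all.
Check: all required cells visited.

(1,1), (2,1), (3,1), (3,2), (3,3), (3,4), (3,5)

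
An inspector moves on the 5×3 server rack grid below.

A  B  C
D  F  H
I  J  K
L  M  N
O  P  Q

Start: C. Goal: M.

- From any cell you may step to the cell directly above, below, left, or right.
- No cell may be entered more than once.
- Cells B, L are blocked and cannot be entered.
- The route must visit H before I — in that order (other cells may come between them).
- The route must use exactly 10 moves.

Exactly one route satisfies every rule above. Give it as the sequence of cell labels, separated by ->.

The waypoints must appear in the order H, I, with no cell reused.
Route from C: down 1 to H, left 2 to D, down 1 to I, right 2 to K, down 2 to Q, left 1 to P, up 1 to M — 10 moves in all.
Check: order respected (H at step 1, I at step 4); 10 moves as required.

C -> H -> F -> D -> I -> J -> K -> N -> Q -> P -> M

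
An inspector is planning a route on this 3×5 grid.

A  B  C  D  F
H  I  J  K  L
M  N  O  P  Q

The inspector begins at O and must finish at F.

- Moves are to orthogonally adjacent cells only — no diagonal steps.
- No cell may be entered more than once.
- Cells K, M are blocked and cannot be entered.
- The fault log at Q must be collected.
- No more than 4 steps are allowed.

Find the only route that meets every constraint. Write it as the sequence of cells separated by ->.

O -> P -> Q -> L -> F

The budget equals the shortest possible length, so every move has to be on a shortest route through the required cells.
Route from O: right 2 to Q, up 2 to F — 4 moves in all.
Check: all required cells visited; 4 ≤ 4 moves.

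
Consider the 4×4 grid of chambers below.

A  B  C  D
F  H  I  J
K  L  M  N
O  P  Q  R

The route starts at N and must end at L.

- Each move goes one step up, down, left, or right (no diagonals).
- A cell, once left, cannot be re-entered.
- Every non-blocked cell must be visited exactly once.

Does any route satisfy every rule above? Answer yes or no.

no

Colour the cells like a checkerboard: each orthogonal step flips colour, so a Hamiltonian route alternates colours. Here there are 8 cells of one colour and 8 of the other, with start on the same colour as the goal — the counts and endpoints can't be arranged into an alternating sequence of length 16, so no Hamiltonian route exists.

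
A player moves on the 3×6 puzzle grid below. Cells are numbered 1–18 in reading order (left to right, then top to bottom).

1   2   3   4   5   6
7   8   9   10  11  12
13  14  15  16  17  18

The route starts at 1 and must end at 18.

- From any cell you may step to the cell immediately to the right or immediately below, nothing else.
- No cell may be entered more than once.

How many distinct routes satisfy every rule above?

21

A right/down-only route from 1 to 18 makes exactly 2 down-moves and 5 right-moves in some order.
With no other constraints that would be C(7,2) = 21 routes.
That gives 21 routes.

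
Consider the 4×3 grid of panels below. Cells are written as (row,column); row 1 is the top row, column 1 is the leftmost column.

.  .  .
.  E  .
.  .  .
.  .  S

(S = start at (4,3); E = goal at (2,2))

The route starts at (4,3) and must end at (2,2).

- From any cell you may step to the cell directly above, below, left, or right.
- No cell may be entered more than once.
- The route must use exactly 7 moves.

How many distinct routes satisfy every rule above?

7

Need simple routes of exactly 7 moves from (4,3) to (2,2) (Manhattan distance 3, so 2 moves are spent on a detour and 2 undoing it).
Enumerating: (4,3) (3,3) (2,3) (1,3) (1,2) (1,1) (2,1) (2,2) | (4,3) (3,3) (3,2) (4,2) (4,1) (3,1) (2,1) (2,2) | (4,3) (3,3) (3,2) (3,1) (2,1) (1,1) (1,2) (2,2) | (4,3) (4,2) (3,2) (3,1) (2,1) (1,1) (1,2) (2,2) | (4,3) (4,2) (3,2) (3,3) (2,3) (1,3) (1,2) (2,2) | (4,3) (4,2) (4,1) (3,1) (2,1) (1,1) (1,2) (2,2) | (4,3) (4,2) (4,1) (3,1) (3,2) (3,3) (2,3) (2,2).
That gives 7 routes.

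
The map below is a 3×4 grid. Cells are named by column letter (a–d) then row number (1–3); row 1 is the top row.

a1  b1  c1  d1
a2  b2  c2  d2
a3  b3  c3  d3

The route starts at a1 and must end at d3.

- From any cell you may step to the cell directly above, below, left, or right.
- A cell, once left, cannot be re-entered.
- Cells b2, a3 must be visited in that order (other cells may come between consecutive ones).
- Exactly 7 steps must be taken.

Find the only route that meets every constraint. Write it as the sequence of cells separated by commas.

a1, b1, b2, a2, a3, b3, c3, d3

The waypoints must appear in the order b2, a3, with no cell reused.
Route from a1: right to b1, down to b2, left to a2, down to a3, 3× right (reaching d3) — 7 moves in all.
Check: order respected (b2 at step 2, a3 at step 4); 7 moves as required.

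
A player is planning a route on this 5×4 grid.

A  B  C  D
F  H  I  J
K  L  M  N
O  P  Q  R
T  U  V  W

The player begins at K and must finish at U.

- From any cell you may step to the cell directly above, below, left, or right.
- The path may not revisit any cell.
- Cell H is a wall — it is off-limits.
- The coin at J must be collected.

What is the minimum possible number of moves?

9

Any route passes through J somewhere between K and U. Summing Manhattan distances along the two legs (K → J → U) gives a lower bound of 4 + 5 = 9 moves.
A route of 9 moves achieves this: K → L → M → I → J → N → R → W → V → U.
Since 9 matches the lower bound, it is optimal.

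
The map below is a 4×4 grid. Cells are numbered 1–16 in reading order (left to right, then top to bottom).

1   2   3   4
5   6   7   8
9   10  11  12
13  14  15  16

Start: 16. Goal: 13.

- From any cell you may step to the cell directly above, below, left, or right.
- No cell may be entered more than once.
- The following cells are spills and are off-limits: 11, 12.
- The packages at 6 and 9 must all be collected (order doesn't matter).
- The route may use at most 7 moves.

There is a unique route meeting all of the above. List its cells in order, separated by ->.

Any route must reach 6 and 9 and still end at 13 within 7 moves, so the order of the required stops is forced.
Route from 16: left 2 to 14, up 2 to 6, left 1 to 5, down 2 to 13 — 7 moves in all.
Check: all required cells visited; 7 ≤ 7 moves.

16 -> 15 -> 14 -> 10 -> 6 -> 5 -> 9 -> 13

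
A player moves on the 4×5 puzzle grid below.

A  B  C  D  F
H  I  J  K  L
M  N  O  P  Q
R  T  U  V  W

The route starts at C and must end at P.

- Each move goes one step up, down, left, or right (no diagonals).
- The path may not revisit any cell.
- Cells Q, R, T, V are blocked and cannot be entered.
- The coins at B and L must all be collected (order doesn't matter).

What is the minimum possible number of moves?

Any route passes through B and L in some order between C and P. Summing Manhattan distances along each leg and taking the cheapest ordering (C → B → L → P) gives a lower bound of 1 + 4 + 2 = 7 moves.
The shortest route satisfying every rule uses 13 moves: C → D → F → L → K → J → I → B → A → H → M → N → O → P.
The no-revisit rule (legs can't share cells) pushes the minimum above the 7-move bound; an exhaustive check rules out every length from 7 to 12 (on a 4-connected grid the length of any start-to-goal walk has the same parity as the Manhattan bound, so only lengths 7, 9, 11, … need checking), leaving 13 as the minimum.

13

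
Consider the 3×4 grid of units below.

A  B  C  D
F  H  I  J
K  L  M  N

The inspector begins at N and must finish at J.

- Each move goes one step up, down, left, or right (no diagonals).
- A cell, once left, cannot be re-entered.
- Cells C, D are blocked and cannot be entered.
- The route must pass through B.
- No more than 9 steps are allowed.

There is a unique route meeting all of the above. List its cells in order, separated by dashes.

N - M - L - K - F - A - B - H - I - J

The 9-move cap with required stops at B leaves no slack for detours.
Route from N: left 3 to K, up 2 to A, right 1 to B, down 1 to H, right 2 to J — 9 moves in all.
Check: all required cells visited; 9 ≤ 9 moves.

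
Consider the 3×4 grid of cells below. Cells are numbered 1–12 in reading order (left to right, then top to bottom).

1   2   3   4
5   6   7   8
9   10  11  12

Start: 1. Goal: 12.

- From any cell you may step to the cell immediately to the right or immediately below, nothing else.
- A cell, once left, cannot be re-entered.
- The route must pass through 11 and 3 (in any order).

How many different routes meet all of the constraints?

1

A right/down-only route from 1 to 12 makes exactly 2 down-moves and 3 right-moves in some order.
With no other constraints that would be C(5,2) = 10 routes.
A monotone route can only reach the required cells in the order 3, 11, so split there and multiply the segment counts: 1→3: 1; 3→11: 1; 11→12: 1; product = 1.
That gives 1 route.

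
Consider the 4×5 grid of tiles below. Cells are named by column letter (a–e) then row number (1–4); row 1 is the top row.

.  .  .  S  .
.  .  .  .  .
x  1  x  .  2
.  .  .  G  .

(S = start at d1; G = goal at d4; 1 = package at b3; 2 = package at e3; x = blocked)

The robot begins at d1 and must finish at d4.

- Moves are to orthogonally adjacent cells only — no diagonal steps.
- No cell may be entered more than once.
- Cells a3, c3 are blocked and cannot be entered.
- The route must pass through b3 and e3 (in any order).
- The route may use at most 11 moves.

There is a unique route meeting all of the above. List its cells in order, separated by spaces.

d1 e1 e2 e3 d3 d2 c2 b2 b3 b4 c4 d4

Any route must reach b3 and e3 and still end at d4 within 11 moves, so the order of the required stops is forced.
Route from d1: right 1 to e1, down 2 to e3, left 1 to d3, up 1 to d2, left 2 to b2, down 2 to b4, right 2 to d4 — 11 moves in all.
Check: all required cells visited; 11 ≤ 11 moves.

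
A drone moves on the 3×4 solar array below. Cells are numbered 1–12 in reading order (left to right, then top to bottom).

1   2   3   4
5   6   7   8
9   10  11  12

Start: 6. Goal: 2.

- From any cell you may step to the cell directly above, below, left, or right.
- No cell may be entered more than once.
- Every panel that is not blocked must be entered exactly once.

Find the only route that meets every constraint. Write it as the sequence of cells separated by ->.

Need to visit all 12 open cells exactly once, starting at 6 and ending at 2.
Route from 6: right to 7, up to 3, right to 4, 2× down (reaching 12), 3× left (reaching 9), 2× up (reaching 1), right to 2 — 11 moves in all.
Check: all 12 open cells covered.

6 -> 7 -> 3 -> 4 -> 8 -> 12 -> 11 -> 10 -> 9 -> 5 -> 1 -> 2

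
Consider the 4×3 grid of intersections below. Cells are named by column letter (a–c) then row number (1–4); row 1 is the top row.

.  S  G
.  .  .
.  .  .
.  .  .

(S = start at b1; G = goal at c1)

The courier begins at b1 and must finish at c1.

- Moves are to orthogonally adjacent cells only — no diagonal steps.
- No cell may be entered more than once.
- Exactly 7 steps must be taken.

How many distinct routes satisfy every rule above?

5

Need simple routes of exactly 7 moves from b1 to c1 (Manhattan distance 1, so 3 moves are spent on a detour and 3 undoing it).
Enumerating: b1 b2 b3 b4 c4 c3 c2 c1 | b1 b2 a2 a3 b3 c3 c2 c1 | b1 a1 a2 a3 b3 b2 c2 c1 | b1 a1 a2 a3 b3 c3 c2 c1 | b1 a1 a2 b2 b3 c3 c2 c1.
That gives 5 routes.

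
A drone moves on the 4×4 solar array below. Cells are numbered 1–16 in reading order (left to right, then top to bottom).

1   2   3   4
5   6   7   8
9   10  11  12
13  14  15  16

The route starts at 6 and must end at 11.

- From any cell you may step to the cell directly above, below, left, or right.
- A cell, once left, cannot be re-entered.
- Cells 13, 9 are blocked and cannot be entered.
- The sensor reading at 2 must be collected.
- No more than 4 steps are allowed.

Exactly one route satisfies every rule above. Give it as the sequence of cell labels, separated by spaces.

6 2 3 7 11

The budget equals the shortest possible length, so every move has to be on a shortest route through the required cells.
Route from 6: up 1 to 2, right 1 to 3, down 2 to 11 — 4 moves in all.
Check: all required cells visited; 4 ≤ 4 moves.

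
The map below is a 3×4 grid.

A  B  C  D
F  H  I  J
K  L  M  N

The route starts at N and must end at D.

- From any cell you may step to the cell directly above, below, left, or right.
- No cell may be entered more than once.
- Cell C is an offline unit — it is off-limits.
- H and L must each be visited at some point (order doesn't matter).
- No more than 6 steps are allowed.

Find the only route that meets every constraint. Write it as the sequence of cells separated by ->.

Any route must reach H and L and still end at D within 6 moves, so the order of the required stops is forced.
Route from N: left 2 to L, up 1 to H, right 2 to J, up 1 to D — 6 moves in all.
Check: all required cells visited; 6 ≤ 6 moves.

N -> M -> L -> H -> I -> J -> D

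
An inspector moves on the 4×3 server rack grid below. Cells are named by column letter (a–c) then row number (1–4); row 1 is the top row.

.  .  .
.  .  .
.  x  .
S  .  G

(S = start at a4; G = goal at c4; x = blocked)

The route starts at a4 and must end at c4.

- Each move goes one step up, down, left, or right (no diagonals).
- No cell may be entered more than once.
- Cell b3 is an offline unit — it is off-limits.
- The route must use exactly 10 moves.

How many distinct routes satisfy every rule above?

0

Need simple routes of exactly 10 moves from a4 to c4 (Manhattan distance 2, so 4 moves are spent on a detour and 4 undoing it).
No route satisfies every constraint, so the count is 0.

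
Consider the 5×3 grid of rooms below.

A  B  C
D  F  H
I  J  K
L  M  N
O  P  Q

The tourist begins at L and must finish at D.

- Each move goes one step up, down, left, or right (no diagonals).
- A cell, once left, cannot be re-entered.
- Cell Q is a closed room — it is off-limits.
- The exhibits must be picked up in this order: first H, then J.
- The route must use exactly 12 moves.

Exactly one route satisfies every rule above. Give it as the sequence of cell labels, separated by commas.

The waypoints must appear in the order H, J, with no cell reused.
Route from L: down to O, right to P, up to M, right to N, 3× up (reaching C), left to B, 2× down (reaching J), left to I, up to D — 12 moves in all.
Check: order respected (H at step 6, J at step 10); 12 moves as required.

L, O, P, M, N, K, H, C, B, F, J, I, D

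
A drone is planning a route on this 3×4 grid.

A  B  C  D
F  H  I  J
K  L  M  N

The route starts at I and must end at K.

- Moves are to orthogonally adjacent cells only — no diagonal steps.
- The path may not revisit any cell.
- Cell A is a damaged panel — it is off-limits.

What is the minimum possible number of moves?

The Manhattan distance from I to K is |2−3| + |3−1| = 3, so at least 3 moves are needed.
A route of 3 moves achieves this: I → M → L → K.
Since 3 matches the lower bound, it is optimal.

3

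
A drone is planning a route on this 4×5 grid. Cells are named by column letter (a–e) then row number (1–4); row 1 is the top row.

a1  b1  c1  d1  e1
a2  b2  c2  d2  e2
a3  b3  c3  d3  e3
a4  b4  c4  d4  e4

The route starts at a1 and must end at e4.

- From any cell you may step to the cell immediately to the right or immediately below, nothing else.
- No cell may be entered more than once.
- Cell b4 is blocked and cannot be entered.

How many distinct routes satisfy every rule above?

A right/down-only route from a1 to e4 makes exactly 3 down-moves and 4 right-moves in some order.
With no other constraints that would be C(7,3) = 35 routes.
Subtract routes through each blocked cell (inclusion–exclusion for overlaps): − through b4: 4 → 31.
That gives 31 routes.

31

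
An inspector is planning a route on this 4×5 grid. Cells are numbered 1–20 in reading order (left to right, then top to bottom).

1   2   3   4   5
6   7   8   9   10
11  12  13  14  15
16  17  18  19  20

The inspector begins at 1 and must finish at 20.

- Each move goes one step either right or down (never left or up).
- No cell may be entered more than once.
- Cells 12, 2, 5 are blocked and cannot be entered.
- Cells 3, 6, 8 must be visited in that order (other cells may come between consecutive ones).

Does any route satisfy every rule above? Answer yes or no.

no

6 lies to the left of 3, so going from 3 to 6 would need a leftward move — but moves only go right/down, so 3 cannot be visited before 6.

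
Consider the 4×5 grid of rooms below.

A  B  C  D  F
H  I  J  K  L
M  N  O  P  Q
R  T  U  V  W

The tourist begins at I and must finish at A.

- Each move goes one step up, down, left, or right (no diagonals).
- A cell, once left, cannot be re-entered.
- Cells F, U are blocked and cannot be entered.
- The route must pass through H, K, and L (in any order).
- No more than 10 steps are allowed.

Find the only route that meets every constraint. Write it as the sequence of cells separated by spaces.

I J K L Q P O N M H A

The 10-move cap with required stops at H, K, L leaves no slack for detours.
Route from I: 3× right (reaching L), down to Q, 4× left (reaching M), 2× up (reaching A) — 10 moves in all.
Check: all required cells visited; 10 ≤ 10 moves.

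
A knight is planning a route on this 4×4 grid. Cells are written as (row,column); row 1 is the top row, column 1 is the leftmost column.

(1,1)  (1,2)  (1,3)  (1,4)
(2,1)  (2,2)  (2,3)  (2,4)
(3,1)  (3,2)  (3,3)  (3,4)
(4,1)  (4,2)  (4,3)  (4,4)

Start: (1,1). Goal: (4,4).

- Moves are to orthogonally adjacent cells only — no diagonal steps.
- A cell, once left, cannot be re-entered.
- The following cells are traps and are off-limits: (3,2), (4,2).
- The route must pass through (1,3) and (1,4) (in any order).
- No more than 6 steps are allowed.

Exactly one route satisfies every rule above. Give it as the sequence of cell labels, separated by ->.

The 6-move cap with required stops at (1,3), (1,4) leaves no slack for detours.
Route from (1,1): right 3 to (1,4), down 3 to (4,4) — 6 moves in all.
Check: all required cells visited; 6 ≤ 6 moves.

(1,1) -> (1,2) -> (1,3) -> (1,4) -> (2,4) -> (3,4) -> (4,4)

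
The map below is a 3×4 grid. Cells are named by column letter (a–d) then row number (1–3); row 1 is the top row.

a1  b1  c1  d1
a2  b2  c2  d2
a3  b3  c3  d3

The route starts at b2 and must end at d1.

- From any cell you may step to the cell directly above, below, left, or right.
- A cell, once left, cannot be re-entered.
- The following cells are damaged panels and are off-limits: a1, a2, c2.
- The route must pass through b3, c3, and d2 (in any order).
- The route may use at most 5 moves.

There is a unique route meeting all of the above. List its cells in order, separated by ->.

The budget equals the shortest possible length, so every move has to be on a shortest route through the required cells.
Route from b2: down 1 to b3, right 2 to d3, up 2 to d1 — 5 moves in all.
Check: all required cells visited; 5 ≤ 5 moves.

b2 -> b3 -> c3 -> d3 -> d2 -> d1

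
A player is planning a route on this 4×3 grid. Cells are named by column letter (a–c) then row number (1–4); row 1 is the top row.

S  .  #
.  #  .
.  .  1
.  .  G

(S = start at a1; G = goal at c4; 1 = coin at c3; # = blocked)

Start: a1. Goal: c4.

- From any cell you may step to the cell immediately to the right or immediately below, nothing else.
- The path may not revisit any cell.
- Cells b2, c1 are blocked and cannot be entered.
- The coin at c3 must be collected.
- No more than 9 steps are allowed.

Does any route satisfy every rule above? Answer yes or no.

yes

One route that works: a1 → a2 → a3 → b3 → c3 → c4.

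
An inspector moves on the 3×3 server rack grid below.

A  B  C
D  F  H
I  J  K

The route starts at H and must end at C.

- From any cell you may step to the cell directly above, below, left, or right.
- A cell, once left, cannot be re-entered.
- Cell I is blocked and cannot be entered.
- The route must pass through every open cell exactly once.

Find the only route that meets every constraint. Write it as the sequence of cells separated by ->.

H -> K -> J -> F -> D -> A -> B -> C

Need to visit all 8 open cells exactly once, starting at H and ending at C.
Cell K has only two open neighbours (H and J), so the path must pass straight through it: one of those is the cell it's entered from and the other is where it exits.
Route from H: down 1 to K, left 1 to J, up 1 to F, left 1 to D, up 1 to A, right 2 to C — 7 moves in all.
Check: all 8 open cells covered.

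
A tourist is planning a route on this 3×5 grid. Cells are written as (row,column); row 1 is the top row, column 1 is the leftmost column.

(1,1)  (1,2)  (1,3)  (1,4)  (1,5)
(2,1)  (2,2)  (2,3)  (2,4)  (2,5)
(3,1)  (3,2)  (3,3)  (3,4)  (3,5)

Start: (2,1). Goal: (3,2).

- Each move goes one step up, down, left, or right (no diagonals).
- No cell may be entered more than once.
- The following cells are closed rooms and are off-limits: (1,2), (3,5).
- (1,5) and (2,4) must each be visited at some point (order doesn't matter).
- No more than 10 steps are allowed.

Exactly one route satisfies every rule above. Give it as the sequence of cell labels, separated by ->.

The budget equals the shortest possible length, so every move has to be on a shortest route through the required cells.
Route from (2,1): 2× right (reaching (2,3)), up to (1,3), 2× right (reaching (1,5)), down to (2,5), left to (2,4), down to (3,4), 2× left (reaching (3,2)) — 10 moves in all.
Check: all required cells visited; 10 ≤ 10 moves.

(2,1) -> (2,2) -> (2,3) -> (1,3) -> (1,4) -> (1,5) -> (2,5) -> (2,4) -> (3,4) -> (3,3) -> (3,2)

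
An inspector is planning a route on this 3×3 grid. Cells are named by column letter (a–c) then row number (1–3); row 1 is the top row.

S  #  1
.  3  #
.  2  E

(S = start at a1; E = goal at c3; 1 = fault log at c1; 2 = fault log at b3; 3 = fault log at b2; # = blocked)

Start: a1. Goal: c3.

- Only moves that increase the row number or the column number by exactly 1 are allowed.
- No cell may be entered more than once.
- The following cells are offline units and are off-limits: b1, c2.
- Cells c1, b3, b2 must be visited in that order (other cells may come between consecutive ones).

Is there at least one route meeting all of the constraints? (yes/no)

b3 lies to the left of c1, so going from c1 to b3 would need a leftward move — but moves only go right/down, so c1 cannot be visited before b3.

no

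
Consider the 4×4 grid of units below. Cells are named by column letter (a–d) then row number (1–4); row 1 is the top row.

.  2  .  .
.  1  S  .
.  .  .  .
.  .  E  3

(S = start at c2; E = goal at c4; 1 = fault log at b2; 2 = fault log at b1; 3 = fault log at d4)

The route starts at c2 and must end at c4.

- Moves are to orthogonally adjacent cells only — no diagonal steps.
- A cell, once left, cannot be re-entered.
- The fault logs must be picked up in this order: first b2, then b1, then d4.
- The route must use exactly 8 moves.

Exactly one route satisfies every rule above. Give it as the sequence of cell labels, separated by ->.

c2 -> b2 -> b1 -> c1 -> d1 -> d2 -> d3 -> d4 -> c4

The waypoints must appear in the order b2, b1, d4, with no cell reused.
Route from c2: left 1 to b2, up 1 to b1, right 2 to d1, down 3 to d4, left 1 to c4 — 8 moves in all.
Check: order respected (1 at step 1, 2 at step 2, 3 at step 7); 8 moves as required.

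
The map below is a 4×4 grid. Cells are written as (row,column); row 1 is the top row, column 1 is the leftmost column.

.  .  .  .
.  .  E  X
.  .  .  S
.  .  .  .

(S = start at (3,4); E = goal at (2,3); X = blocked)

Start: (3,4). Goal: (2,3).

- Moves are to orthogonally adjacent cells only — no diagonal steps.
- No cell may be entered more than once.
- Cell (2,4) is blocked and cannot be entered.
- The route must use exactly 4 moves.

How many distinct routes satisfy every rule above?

Need simple routes of exactly 4 moves from (3,4) to (2,3) (Manhattan distance 2, so 1 moves are spent on a detour and 1 undoing it).
Enumerating: (3,4) (4,4) (4,3) (3,3) (2,3) | (3,4) (3,3) (3,2) (2,2) (2,3).
That gives 2 routes.

2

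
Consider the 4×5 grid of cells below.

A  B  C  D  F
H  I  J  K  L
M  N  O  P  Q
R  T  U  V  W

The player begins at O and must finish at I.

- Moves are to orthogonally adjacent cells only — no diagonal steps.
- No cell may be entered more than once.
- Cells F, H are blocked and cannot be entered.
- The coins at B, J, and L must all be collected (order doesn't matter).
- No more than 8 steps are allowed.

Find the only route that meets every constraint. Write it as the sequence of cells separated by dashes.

The budget equals the shortest possible length, so every move has to be on a shortest route through the required cells.
Route from O: right 2 to Q, up 1 to L, left 2 to J, up 1 to C, left 1 to B, down 1 to I — 8 moves in all.
Check: all required cells visited; 8 ≤ 8 moves.

O - P - Q - L - K - J - C - B - I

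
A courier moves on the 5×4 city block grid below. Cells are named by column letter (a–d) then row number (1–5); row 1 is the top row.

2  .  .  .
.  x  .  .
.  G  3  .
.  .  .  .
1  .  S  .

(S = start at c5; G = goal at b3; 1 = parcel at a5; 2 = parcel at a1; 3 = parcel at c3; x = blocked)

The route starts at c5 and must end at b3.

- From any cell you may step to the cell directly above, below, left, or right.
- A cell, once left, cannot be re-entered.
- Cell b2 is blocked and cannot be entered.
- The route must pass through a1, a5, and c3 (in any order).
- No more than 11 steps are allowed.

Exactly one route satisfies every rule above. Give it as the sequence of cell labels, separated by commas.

c5, b5, a5, a4, a3, a2, a1, b1, c1, c2, c3, b3

The 11-move cap with required stops at a1, a5, c3 leaves no slack for detours.
Route from c5: 2× left (reaching a5), 4× up (reaching a1), 2× right (reaching c1), 2× down (reaching c3), left to b3 — 11 moves in all.
Check: all required cells visited; 11 ≤ 11 moves.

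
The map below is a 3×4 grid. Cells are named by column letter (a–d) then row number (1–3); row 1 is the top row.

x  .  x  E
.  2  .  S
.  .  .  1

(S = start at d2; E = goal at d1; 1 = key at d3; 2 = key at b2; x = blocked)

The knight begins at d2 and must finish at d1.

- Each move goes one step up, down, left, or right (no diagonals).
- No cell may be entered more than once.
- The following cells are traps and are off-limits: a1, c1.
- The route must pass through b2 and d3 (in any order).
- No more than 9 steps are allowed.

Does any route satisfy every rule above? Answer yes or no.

no

Every way from d3 onward to d1 runs back through d2, which the route has already used — so it cannot be completed without a revisit.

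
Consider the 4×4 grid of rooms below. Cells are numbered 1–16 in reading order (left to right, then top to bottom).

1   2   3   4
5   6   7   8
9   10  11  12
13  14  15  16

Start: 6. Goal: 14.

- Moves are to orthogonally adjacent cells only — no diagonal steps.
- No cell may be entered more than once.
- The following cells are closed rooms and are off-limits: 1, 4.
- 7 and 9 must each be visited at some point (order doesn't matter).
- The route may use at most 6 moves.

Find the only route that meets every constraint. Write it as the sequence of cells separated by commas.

Any route must reach 7 and 9 and still end at 14 within 6 moves, so the order of the required stops is forced.
Route from 6: right 1 to 7, down 1 to 11, left 2 to 9, down 1 to 13, right 1 to 14 — 6 moves in all.
Check: all required cells visited; 6 ≤ 6 moves.

6, 7, 11, 10, 9, 13, 14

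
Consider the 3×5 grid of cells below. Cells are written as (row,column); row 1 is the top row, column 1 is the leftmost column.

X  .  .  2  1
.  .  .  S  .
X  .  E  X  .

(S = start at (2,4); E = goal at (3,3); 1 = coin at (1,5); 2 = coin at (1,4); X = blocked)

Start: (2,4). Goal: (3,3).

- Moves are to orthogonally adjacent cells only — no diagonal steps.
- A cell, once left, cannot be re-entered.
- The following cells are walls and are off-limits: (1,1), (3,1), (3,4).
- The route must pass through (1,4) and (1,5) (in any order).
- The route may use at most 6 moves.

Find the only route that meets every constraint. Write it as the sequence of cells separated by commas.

(2,4), (2,5), (1,5), (1,4), (1,3), (2,3), (3,3)

The budget equals the shortest possible length, so every move has to be on a shortest route through the required cells.
Route from (2,4): right 1 to (2,5), up 1 to (1,5), left 2 to (1,3), down 2 to (3,3) — 6 moves in all.
Check: all required cells visited; 6 ≤ 6 moves.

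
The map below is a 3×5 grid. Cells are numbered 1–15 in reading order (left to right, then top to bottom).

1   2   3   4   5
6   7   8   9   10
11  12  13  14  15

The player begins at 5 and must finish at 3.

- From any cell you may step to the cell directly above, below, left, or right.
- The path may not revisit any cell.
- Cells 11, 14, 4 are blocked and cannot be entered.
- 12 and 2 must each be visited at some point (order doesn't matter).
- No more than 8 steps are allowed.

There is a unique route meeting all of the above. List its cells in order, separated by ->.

The 8-move cap with required stops at 12, 2 leaves no slack for detours.
Route from 5: down 1 to 10, left 2 to 8, down 1 to 13, left 1 to 12, up 2 to 2, right 1 to 3 — 8 moves in all.
Check: all required cells visited; 8 ≤ 8 moves.

5 -> 10 -> 9 -> 8 -> 13 -> 12 -> 7 -> 2 -> 3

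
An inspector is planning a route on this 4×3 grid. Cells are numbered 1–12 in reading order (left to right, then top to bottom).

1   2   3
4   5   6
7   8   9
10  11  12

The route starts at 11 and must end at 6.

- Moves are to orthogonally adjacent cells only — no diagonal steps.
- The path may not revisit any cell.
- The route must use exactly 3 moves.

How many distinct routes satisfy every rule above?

Need simple routes of exactly 3 moves from 11 to 6 (Manhattan distance 3, so 0 moves are spent on a detour and 0 undoing it).
Enumerating: 11 8 5 6 | 11 8 9 6 | 11 12 9 6.
That gives 3 routes.

3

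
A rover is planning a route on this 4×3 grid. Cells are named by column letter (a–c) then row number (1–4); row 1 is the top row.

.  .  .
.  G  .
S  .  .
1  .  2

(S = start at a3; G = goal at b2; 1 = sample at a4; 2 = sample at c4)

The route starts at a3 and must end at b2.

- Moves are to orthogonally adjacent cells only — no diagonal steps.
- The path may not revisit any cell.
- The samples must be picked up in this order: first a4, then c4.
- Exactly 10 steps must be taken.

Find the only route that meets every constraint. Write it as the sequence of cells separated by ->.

The waypoints must appear in the order a4, c4, with no cell reused.
Route from a3: down 1 to a4, right 2 to c4, up 3 to c1, left 2 to a1, down 1 to a2, right 1 to b2 — 10 moves in all.
Check: order respected (1 at step 1, 2 at step 3); 10 moves as required.

a3 -> a4 -> b4 -> c4 -> c3 -> c2 -> c1 -> b1 -> a1 -> a2 -> b2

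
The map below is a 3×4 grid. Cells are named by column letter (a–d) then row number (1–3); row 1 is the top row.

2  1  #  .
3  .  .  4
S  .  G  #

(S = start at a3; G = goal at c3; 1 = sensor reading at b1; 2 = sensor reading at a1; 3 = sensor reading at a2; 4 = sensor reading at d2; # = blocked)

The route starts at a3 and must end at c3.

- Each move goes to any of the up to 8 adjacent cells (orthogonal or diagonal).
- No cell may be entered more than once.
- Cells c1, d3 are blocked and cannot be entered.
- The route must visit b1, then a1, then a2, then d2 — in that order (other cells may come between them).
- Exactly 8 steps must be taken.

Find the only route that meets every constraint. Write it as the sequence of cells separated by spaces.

The waypoints must appear in the order b1, a1, a2, d2, with no cell reused.
Route from a3: up-right to b2, up to b1, left to a1, down to a2, down-right to b3, up-right to c2, right to d2, down-left to c3 — 8 moves in all.
Check: order respected (1 at step 2, 2 at step 3, 3 at step 4, 4 at step 7); 8 moves as required.

a3 b2 b1 a1 a2 b3 c2 d2 c3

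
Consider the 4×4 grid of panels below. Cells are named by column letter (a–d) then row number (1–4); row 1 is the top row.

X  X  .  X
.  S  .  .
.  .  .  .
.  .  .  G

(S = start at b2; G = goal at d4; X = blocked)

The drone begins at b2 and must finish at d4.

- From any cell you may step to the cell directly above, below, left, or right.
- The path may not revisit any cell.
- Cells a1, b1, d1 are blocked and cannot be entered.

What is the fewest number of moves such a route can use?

The Manhattan distance from b2 to d4 is |2−4| + |2−4| = 4, so at least 4 moves are needed.
A route of 4 moves achieves this: b2 → b3 → b4 → c4 → d4.
Since 4 matches the lower bound, it is optimal.

4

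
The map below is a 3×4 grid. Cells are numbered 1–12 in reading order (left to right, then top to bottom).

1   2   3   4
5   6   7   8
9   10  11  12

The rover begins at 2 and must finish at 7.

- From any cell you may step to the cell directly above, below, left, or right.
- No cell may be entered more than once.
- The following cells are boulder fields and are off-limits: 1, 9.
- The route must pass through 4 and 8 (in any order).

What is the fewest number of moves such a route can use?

4

Any route passes through 4 and 8 in some order between 2 and 7. Summing Manhattan distances along each leg and taking the cheapest ordering (2 → 4 → 8 → 7) gives a lower bound of 2 + 1 + 1 = 4 moves.
A route of 4 moves achieves this: 2 → 3 → 4 → 8 → 7.
Since 4 matches the lower bound, it is optimal.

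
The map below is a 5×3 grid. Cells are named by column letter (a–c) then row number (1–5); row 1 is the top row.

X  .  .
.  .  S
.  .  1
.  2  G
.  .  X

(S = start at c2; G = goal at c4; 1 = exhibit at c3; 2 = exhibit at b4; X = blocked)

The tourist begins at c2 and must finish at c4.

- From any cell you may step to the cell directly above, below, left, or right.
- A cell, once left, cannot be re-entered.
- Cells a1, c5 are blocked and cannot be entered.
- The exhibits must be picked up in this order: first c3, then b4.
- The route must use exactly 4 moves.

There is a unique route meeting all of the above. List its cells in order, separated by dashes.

The waypoints must appear in the order c3, b4, with no cell reused.
Route from c2: down to c3, left to b3, down to b4, right to c4 — 4 moves in all.
Check: order respected (1 at step 1, 2 at step 3); 4 moves as required.

c2 - c3 - b3 - b4 - c4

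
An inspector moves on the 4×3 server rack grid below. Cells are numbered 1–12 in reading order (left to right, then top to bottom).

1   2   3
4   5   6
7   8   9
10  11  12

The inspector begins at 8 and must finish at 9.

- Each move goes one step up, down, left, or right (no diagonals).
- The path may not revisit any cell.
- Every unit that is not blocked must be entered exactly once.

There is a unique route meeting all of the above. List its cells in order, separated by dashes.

Need to visit all 12 open cells exactly once, starting at 8 and ending at 9.
Route from 8: up to 5, right to 6, up to 3, 2× left (reaching 1), 3× down (reaching 10), 2× right (reaching 12), up to 9 — 11 moves in all.
Check: all 12 open cells covered.

8 - 5 - 6 - 3 - 2 - 1 - 4 - 7 - 10 - 11 - 12 - 9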